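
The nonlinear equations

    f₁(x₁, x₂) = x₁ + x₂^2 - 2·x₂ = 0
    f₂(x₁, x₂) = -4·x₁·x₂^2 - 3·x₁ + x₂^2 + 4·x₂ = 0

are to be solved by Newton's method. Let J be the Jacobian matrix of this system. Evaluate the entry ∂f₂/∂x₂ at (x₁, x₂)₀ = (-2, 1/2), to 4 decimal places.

∂f₂/∂x₂ = -8·x₁·x₂ + 2·x₂ + 4.
At (-2, 1/2) this is 13.0000.

13.0000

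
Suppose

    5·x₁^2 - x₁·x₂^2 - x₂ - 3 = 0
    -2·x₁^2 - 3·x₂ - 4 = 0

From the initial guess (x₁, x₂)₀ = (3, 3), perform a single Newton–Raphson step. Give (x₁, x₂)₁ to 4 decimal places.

(0.8522, 1.2577)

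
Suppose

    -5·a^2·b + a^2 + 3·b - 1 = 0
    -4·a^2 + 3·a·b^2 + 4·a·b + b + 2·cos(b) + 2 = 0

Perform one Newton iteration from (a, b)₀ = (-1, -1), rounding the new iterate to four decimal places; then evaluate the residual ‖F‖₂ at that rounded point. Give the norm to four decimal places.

0.1396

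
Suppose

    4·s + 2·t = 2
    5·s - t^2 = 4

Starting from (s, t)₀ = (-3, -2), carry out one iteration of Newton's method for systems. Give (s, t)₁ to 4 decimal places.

At (-3, -2): F = (-18.0000, -23.0000).
Jacobian J = [[4, 2], [5, -2·t]].
At the point, J = [[4.0000, 2.0000], [5.0000, 4.0000]] (det J = 6.0000).
Solving J·Δ = −F gives Δ = (4.3333, 0.3333).
Then the next iterate is (s, t)₁ = (1.3333, -1.6667).

(1.3333, -1.6667)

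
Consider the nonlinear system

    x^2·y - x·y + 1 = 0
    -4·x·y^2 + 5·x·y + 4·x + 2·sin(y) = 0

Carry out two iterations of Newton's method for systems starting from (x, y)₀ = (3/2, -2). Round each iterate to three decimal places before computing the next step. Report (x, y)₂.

At (3/2, -2): F = (-0.500, -34.81859).
Jacobian J = [[2·x·y - y, x^2 - x], [-4·y^2 + 5·y + 4, -8·x·y + 5·x + 2·cos(y)]].
At the point, J = [[-4.000, 0.750], [-22.000, 30.66771]] (det J = -106.17083).
Solving J·Δ = −F gives Δ = (0.102, 1.208).
Then the next iterate is (x, y)₁ = (1.602, -0.792).
Round to (1.602, -0.792) and repeat: F = (0.23619, -5.37895), J = [[-1.74557, 0.96440], [-2.46906, 19.56512]].
Δ = (0.309, 0.314), so (x, y)₂ = (1.911, -0.478).

(1.911, -0.478)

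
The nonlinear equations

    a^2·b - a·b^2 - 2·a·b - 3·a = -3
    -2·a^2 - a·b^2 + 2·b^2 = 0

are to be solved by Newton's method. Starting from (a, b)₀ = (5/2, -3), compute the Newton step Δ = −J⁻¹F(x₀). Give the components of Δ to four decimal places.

At (5/2, -3): F = (-30.7500, -17.0000).
Jacobian J = [[2·a·b - b^2 - 2·b - 3, a^2 - 2·a·b - 2·a], [-4·a - b^2, -2·a·b + 4·b]].
At the point, J = [[-21.0000, 16.2500], [-19.0000, 3.0000]] (det J = 245.7500).
Solving J·Δ = −F gives Δ = (-0.7487, 0.9247).

(-0.7487, 0.9247)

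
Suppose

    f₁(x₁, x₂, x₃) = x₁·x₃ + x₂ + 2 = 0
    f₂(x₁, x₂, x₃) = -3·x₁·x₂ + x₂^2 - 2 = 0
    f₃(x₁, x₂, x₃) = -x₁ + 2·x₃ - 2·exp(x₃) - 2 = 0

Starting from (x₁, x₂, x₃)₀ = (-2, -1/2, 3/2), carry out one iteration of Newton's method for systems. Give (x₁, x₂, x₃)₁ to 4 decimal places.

At (-2, -1/2, 3/2): F = (-1.5000, -4.7500, -5.963378).
Jacobian J = [[x₃, 1, x₁], [-3·x₂, -3·x₁ + 2·x₂, 0], [-1, 0, -2·exp(x₃) + 2]].
At the point, J = [[1.5000, 1.0000, -2.0000], [1.5000, 5.0000, 0.0000], [-1.0000, 0.0000, -6.963378]] (det J = -51.780269).
Solving J·Δ = −F gives Δ = (-0.7819, 1.1846, -0.7441).
Then the next iterate is (x₁, x₂, x₃)₁ = (-2.7819, 0.6846, 0.7559).

(-2.7819, 0.6846, 0.7559)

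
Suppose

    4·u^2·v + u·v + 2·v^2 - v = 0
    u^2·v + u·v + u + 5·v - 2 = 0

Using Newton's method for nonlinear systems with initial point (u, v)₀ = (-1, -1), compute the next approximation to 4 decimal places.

(-0.5897, 0.4359)

At (-1, -1): F = (0.0000, -8.0000).
Jacobian J = [[8·u·v + v, 4·u^2 + u + 4·v - 1], [2·u·v + v + 1, u^2 + u + 5]].
At the point, J = [[7.0000, -2.0000], [2.0000, 5.0000]] (det J = 39.0000).
Solving J·Δ = −F gives Δ = (0.4103, 1.4359).
Then the next iterate is (u, v)₁ = (-0.5897, 0.4359).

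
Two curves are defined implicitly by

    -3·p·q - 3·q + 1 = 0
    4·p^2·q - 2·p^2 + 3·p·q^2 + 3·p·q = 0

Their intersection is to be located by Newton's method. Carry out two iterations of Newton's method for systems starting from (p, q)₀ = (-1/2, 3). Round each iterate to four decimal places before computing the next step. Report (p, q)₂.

At (-1/2, 3): F = (-3.5000, -15.5000).
Jacobian J = [[-3·q, -3·p - 3], [8·p·q - 4·p + 3·q^2 + 3·q, 4·p^2 + 6·p·q + 3·p]].
At the point, J = [[-9.0000, -1.5000], [26.0000, -9.5000]] (det J = 124.5000).
Solving J·Δ = −F gives Δ = (-0.0803, -1.8514).
Then the next iterate is (p, q)₁ = (-0.5803, 1.1486).
Round to (-0.5803, 1.1486) and repeat: F = (-0.446202, -3.422676), J = [[-3.4458, -1.2591], [4.392585, -4.393103]].
Δ = (0.1137, -0.6655), so (p, q)₂ = (-0.4666, 0.4831).

(-0.4666, 0.4831)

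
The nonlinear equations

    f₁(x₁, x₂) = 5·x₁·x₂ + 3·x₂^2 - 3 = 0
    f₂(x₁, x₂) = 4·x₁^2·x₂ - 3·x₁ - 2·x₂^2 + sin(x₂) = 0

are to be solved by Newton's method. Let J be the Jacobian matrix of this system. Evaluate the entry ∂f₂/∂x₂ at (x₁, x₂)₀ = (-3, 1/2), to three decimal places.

34.878

∂f₂/∂x₂ = 4·x₁^2 - 4·x₂ + cos(x₂).
At (-3, 1/2) this is 34.878.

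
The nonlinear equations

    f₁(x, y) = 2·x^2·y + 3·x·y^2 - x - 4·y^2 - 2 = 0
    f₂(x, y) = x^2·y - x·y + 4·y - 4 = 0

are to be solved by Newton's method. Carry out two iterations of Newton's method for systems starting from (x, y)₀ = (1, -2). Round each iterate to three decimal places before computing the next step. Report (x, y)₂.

(-3.836, 0.467)

At (1, -2): F = (-11.000, -12.000).
Jacobian J = [[4·x·y + 3·y^2 - 1, 2·x^2 + 6·x·y - 8·y], [2·x·y - y, x^2 - x + 4]].
At the point, J = [[3.000, 6.000], [-2.000, 4.000]] (det J = 24.000).
Solving J·Δ = −F gives Δ = (-1.167, 2.417).
Then the next iterate is (x, y)₁ = (-0.167, 0.417).
Round to (-0.167, 0.417) and repeat: F = (-2.59241, -2.25073), J = [[-0.75689, -3.69806], [-0.55628, 4.19489]].
Δ = (-3.669, 0.050), so (x, y)₂ = (-3.836, 0.467).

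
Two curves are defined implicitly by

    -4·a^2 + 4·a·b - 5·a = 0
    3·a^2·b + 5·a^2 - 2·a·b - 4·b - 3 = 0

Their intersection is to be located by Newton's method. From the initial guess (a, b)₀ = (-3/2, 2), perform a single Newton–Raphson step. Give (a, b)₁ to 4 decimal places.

(-1.1989, 0.5028)

At (-3/2, 2): F = (-13.5000, 19.7500).
Jacobian J = [[-8·a + 4·b - 5, 4·a], [6·a·b + 10·a - 2·b, 3·a^2 - 2·a - 4]].
At the point, J = [[15.0000, -6.0000], [-37.0000, 5.7500]] (det J = -135.7500).
Solving J·Δ = −F gives Δ = (0.3011, -1.4972).
Then the next iterate is (a, b)₁ = (-1.1989, 0.5028).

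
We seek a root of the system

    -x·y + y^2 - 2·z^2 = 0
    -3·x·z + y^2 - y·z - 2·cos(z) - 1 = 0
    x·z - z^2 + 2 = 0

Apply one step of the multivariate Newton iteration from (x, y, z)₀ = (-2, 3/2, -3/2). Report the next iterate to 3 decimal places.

(-3.091, 6.287, -5.887)

At (-2, 3/2, -3/2): F = (0.750, -5.64147, 2.750).
Jacobian J = [[-y, -x + 2·y, -4·z], [-3·z, 2·y - z, -3·x - y + 2·sin(z)], [z, 0, x - 2·z]].
At the point, J = [[-1.500, 5.000, 6.000], [4.500, 4.500, 2.50501], [-1.500, 0.000, 1.000]] (det J = -7.53758).
Solving J·Δ = −F gives Δ = (-1.091, 4.787, -4.387).
Then the next iterate is (x, y, z)₁ = (-3.091, 6.287, -5.887).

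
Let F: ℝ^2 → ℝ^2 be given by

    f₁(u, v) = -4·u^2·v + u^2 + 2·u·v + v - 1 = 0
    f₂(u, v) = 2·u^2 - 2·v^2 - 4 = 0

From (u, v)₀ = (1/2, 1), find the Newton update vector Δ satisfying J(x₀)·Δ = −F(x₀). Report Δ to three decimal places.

(-2.250, -2.500)

At (1/2, 1): F = (0.250, -5.500).
Jacobian J = [[-8·u·v + 2·u + 2·v, -4·u^2 + 2·u + 1], [4·u, -4·v]].
At the point, J = [[-1.000, 1.000], [2.000, -4.000]] (det J = 2.000).
Solving J·Δ = −F gives Δ = (-2.250, -2.500).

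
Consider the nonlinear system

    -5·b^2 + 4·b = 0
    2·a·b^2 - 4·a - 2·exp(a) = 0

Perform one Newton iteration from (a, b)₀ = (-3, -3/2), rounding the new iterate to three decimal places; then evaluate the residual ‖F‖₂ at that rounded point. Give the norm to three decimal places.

131.424

At (-3, -3/2): F = (-17.250, -1.59957).
Jacobian J = [[0, -10·b + 4], [2·b^2 - 2·exp(a) - 4, 4·a·b]].
At the point, J = [[0.000, 19.000], [0.40043, 18.000]] (det J = -7.60809).
Solving J·Δ = −F gives Δ = (-36.817, 0.908).
Then the next iterate is (a, b)₁ = (-39.817, -0.592).
Re-evaluating at (-39.817, -0.592): F = (-4.12032, 131.35915), so ‖F‖₂ = 131.424.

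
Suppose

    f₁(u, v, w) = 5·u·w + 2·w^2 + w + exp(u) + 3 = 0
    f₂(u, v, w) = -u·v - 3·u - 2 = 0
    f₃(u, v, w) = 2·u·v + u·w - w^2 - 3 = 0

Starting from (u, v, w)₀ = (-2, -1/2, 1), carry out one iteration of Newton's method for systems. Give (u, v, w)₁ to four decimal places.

At (-2, -1/2, 1): F = (-3.864665, 3.0000, -4.0000).
Jacobian J = [[5·w + exp(u), 0, 5·u + 4·w + 1], [-v - 3, -u, 0], [2·v + w, 2·u, u - 2·w]].
At the point, J = [[5.135335, 0.0000, -5.0000], [-2.5000, 2.0000, 0.0000], [0.0000, -4.0000, -4.0000]] (det J = -91.082682).
Solving J·Δ = −F gives Δ = (0.5590, -0.8012, -0.1988).
Then the next iterate is (u, v, w)₁ = (-1.4410, -1.3012, 0.8012).

(-1.4410, -1.3012, 0.8012)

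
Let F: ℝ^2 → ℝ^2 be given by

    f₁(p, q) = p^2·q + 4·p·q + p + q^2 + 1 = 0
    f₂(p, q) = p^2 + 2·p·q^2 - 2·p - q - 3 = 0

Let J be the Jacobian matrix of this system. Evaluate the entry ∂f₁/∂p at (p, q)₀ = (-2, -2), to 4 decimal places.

∂f₁/∂p = 2·p·q + 4·q + 1.
At (-2, -2) this is 1.0000.

1.0000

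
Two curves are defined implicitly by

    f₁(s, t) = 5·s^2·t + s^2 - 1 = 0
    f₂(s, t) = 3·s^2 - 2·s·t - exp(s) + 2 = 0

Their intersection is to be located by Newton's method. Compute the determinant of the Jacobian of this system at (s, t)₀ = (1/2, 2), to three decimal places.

J = [[10·s·t + 2·s, 5·s^2], [6·s - 2·t - exp(s), -2·s]].
At the point, J = [[11.000, 1.250], [-2.64872, -1.000]].
det J = -7.689.

-7.689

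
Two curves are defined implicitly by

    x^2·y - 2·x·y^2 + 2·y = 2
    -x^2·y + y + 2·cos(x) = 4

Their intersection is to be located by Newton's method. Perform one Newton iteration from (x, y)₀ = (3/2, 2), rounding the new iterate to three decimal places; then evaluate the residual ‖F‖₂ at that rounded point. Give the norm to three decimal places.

2.557

At (3/2, 2): F = (-5.500, -6.35853).
Jacobian J = [[2·x·y - 2·y^2, x^2 - 4·x·y + 2], [-2·x·y - 2·sin(x), -x^2 + 1]].
At the point, J = [[-2.000, -7.750], [-7.99499, -1.250]] (det J = -59.46117).
Solving J·Δ = −F gives Δ = (-0.713, -0.526).
Then the next iterate is (x, y)₁ = (0.787, 1.474).
Re-evaluating at (0.787, 1.474): F = (-1.55884, -2.02700), so ‖F‖₂ = 2.557.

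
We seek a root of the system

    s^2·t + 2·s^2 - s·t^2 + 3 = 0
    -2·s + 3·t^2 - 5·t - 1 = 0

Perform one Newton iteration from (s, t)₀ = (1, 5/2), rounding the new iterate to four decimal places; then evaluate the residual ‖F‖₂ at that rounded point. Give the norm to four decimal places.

4.6141

At (1, 5/2): F = (1.2500, 3.2500).
Jacobian J = [[2·s·t + 4·s - t^2, s^2 - 2·s·t], [-2, 6·t - 5]].
At the point, J = [[2.7500, -4.0000], [-2.0000, 10.0000]] (det J = 19.5000).
Solving J·Δ = −F gives Δ = (-1.3077, -0.5865).
Then the next iterate is (s, t)₁ = (-0.3077, 1.9135).
Re-evaluating at (-0.3077, 1.9135): F = (4.497165, 1.032347), so ‖F‖₂ = 4.6141.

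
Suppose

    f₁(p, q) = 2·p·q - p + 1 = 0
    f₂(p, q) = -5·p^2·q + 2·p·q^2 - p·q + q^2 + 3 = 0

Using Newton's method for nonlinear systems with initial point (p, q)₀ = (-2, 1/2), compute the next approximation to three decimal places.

(-0.800, 0.750)

At (-2, 1/2): F = (1.000, -6.750).
Jacobian J = [[2·q - 1, 2·p], [-10·p·q + 2·q^2 - q, -5·p^2 + 4·p·q - p + 2·q]].
At the point, J = [[0.000, -4.000], [10.000, -21.000]] (det J = 40.000).
Solving J·Δ = −F gives Δ = (1.200, 0.250).
Then the next iterate is (p, q)₁ = (-0.800, 0.750).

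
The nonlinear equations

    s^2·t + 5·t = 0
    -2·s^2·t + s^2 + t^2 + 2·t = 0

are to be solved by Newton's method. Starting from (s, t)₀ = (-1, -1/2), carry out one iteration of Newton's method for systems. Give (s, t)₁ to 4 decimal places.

At (-1, -1/2): F = (-3.0000, 1.2500).
Jacobian J = [[2·s·t, s^2 + 5], [-4·s·t + 2·s, -2·s^2 + 2·t + 2]].
At the point, J = [[1.0000, 6.0000], [-4.0000, -1.0000]] (det J = 23.0000).
Solving J·Δ = −F gives Δ = (0.1957, 0.4674).
Then the next iterate is (s, t)₁ = (-0.8043, -0.0326).

(-0.8043, -0.0326)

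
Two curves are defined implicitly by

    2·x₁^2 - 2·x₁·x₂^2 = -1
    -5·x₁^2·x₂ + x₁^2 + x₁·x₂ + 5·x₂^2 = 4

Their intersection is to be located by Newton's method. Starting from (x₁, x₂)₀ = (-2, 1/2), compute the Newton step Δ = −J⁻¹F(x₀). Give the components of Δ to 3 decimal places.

(1.105, -0.151)

At (-2, 1/2): F = (10.000, -9.750).
Jacobian J = [[4·x₁ - 2·x₂^2, -4·x₁·x₂], [-10·x₁·x₂ + 2·x₁ + x₂, -5·x₁^2 + x₁ + 10·x₂]].
At the point, J = [[-8.500, 4.000], [6.500, -17.000]] (det J = 118.500).
Solving J·Δ = −F gives Δ = (1.105, -0.151).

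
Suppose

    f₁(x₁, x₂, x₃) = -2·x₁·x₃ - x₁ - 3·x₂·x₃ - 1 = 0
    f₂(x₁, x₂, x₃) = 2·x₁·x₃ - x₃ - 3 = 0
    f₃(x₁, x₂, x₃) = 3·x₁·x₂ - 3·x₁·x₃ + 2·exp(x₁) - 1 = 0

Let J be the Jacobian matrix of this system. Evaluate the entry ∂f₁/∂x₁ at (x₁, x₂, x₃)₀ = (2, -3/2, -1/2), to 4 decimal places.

0.0000

∂f₁/∂x₁ = -2·x₃ - 1.
At (2, -3/2, -1/2) this is 0.0000.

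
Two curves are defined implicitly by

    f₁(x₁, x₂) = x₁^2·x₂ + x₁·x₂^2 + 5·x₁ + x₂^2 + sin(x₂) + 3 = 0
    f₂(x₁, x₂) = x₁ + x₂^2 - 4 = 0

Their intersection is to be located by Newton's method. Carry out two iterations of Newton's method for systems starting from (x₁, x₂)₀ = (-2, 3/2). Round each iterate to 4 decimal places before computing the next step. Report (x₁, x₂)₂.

(-1.1696, 2.2775)

At (-2, 3/2): F = (-2.252505, -3.7500).
Jacobian J = [[2·x₁·x₂ + x₂^2 + 5, x₁^2 + 2·x₁·x₂ + 2·x₂ + cos(x₂)], [1, 2·x₂]].
At the point, J = [[1.2500, 1.070737], [1.0000, 3.0000]] (det J = 2.679263).
Solving J·Δ = −F gives Δ = (1.0235, 0.9088).
Then the next iterate is (x₁, x₂)₁ = (-0.9765, 2.4088).
Round to (-0.9765, 2.4088) and repeat: F = (1.219719, 0.825817), J = [[6.097931, 0.323457], [1.0000, 4.8176]].
Δ = (-0.1931, -0.1313), so (x₁, x₂)₂ = (-1.1696, 2.2775).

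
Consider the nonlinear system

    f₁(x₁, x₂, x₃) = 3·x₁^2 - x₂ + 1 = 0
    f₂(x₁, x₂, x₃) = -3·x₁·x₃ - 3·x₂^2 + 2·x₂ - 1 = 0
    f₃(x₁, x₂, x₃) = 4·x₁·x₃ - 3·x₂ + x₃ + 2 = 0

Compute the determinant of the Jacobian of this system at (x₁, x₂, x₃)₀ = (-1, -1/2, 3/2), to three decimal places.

31.500

J = [[6·x₁, -1, 0], [-3·x₃, -6·x₂ + 2, -3·x₁], [4·x₃, -3, 4·x₁ + 1]].
At the point, J = [[-6.000, -1.000, 0.000], [-4.500, 5.000, 3.000], [6.000, -3.000, -3.000]].
det J = 31.500.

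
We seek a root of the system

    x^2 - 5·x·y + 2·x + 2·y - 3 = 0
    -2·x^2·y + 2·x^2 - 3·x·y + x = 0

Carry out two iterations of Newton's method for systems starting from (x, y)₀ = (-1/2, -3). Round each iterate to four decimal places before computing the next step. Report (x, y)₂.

(0.0635, 1.4936)

At (-1/2, -3): F = (-17.2500, -3.0000).
Jacobian J = [[2·x - 5·y + 2, -5·x + 2], [-4·x·y + 4·x - 3·y + 1, -2·x^2 - 3·x]].
At the point, J = [[16.0000, 4.5000], [2.0000, 1.0000]] (det J = 7.0000).
Solving J·Δ = −F gives Δ = (0.5357, 1.9286).
Then the next iterate is (x, y)₁ = (0.0357, -1.0714).
Round to (0.0357, -1.0714) and repeat: F = (-4.878881, 0.155727), J = [[7.4284, 1.8215], [4.509996, -0.109649]].
Δ = (0.0278, 2.5650), so (x, y)₂ = (0.0635, 1.4936).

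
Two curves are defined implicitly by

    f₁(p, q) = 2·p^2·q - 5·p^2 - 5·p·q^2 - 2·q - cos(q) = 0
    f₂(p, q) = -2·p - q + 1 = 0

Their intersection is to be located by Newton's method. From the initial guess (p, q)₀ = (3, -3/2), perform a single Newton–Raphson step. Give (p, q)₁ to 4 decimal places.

At (3, -3/2): F = (-102.820737, -3.5000).
Jacobian J = [[4·p·q - 10·p - 5·q^2, 2·p^2 - 10·p·q + sin(q) - 2], [-2, -1]].
At the point, J = [[-59.2500, 60.002505], [-2.0000, -1.0000]] (det J = 179.255010).
Solving J·Δ = −F gives Δ = (-1.7452, -0.0097).
Then the next iterate is (p, q)₁ = (1.2548, -1.5097).

(1.2548, -1.5097)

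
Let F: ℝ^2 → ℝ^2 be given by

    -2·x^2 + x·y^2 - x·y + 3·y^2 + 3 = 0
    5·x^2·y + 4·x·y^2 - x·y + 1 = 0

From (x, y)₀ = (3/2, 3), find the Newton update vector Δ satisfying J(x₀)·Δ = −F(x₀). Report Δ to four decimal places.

At (3/2, 3): F = (34.5000, 84.2500).
Jacobian J = [[-4·x + y^2 - y, 2·x·y - x + 6·y], [10·x·y + 4·y^2 - y, 5·x^2 + 8·x·y - x]].
At the point, J = [[0.0000, 25.5000], [78.0000, 45.7500]] (det J = -1989.0000).
Solving J·Δ = −F gives Δ = (-0.2866, -1.3529).

(-0.2866, -1.3529)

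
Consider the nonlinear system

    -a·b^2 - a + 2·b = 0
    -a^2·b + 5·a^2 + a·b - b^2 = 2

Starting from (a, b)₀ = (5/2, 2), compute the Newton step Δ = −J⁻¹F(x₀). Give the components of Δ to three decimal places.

At (5/2, 2): F = (-8.500, 17.750).
Jacobian J = [[-b^2 - 1, -2·a·b + 2], [-2·a·b + 10·a + b, -a^2 + a - 2·b]].
At the point, J = [[-5.000, -8.000], [17.000, -7.750]] (det J = 174.750).
Solving J·Δ = −F gives Δ = (-1.190, -0.319).

(-1.190, -0.319)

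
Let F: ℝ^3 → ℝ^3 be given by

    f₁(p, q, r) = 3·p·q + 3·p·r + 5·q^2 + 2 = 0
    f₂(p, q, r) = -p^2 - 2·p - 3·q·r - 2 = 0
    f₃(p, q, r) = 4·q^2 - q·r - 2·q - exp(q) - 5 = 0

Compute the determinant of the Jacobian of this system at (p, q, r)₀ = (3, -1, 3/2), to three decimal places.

893.143

J = [[3·q + 3·r, 3·p + 10·q, 3·p], [-2·p - 2, -3·r, -3·q], [0, 8·q - r - exp(q) - 2, -q]].
At the point, J = [[1.500, -1.000, 9.000], [-8.000, -4.500, 3.000], [0.000, -11.86788, 1.000]].
det J = 893.143.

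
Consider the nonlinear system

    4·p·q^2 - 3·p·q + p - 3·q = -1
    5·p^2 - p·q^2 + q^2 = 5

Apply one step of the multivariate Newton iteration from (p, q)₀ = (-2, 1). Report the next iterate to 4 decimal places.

(-1.2414, 0.6552)

At (-2, 1): F = (-6.0000, 18.0000).
Jacobian J = [[4·q^2 - 3·q + 1, 8·p·q - 3·p - 3], [10·p - q^2, -2·p·q + 2·q]].
At the point, J = [[2.0000, -13.0000], [-21.0000, 6.0000]] (det J = -261.0000).
Solving J·Δ = −F gives Δ = (0.7586, -0.3448).
Then the next iterate is (p, q)₁ = (-1.2414, 0.6552).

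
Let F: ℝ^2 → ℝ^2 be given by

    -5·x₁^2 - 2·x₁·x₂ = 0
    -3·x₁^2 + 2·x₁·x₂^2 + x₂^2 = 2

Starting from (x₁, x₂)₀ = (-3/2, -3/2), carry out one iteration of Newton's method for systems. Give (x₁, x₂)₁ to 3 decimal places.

(-0.689, -1.117)

At (-3/2, -3/2): F = (-15.750, -13.250).
Jacobian J = [[-10·x₁ - 2·x₂, -2·x₁], [-6·x₁ + 2·x₂^2, 4·x₁·x₂ + 2·x₂]].
At the point, J = [[18.000, 3.000], [13.500, 6.000]] (det J = 67.500).
Solving J·Δ = −F gives Δ = (0.811, 0.383).
Then the next iterate is (x₁, x₂)₁ = (-0.689, -1.117).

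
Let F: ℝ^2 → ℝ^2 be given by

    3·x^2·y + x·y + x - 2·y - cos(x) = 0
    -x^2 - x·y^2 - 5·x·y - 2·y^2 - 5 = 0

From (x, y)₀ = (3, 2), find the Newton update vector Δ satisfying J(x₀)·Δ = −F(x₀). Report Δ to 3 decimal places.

At (3, 2): F = (59.98999, -64.000).
Jacobian J = [[6·x·y + y + sin(x) + 1, 3·x^2 + x - 2], [-2·x - y^2 - 5·y, -2·x·y - 5·x - 4·y]].
At the point, J = [[39.14112, 28.000], [-20.000, -35.000]] (det J = -809.93920).
Solving J·Δ = −F gives Δ = (-0.380, -1.612).

(-0.380, -1.612)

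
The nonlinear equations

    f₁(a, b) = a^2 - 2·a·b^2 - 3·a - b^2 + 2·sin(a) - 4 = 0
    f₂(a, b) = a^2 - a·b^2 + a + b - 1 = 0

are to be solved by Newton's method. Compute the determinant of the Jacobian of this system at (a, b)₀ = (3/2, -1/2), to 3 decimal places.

-15.896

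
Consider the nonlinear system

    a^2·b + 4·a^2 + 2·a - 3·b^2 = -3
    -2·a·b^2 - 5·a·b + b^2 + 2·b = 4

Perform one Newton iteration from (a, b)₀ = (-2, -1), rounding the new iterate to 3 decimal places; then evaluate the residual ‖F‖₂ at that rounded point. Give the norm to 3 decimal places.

At (-2, -1): F = (8.000, -11.000).
Jacobian J = [[2·a·b + 8·a + 2, a^2 - 6·b], [-2·b^2 - 5·b, -4·a·b - 5·a + 2·b + 2]].
At the point, J = [[-10.000, 10.000], [3.000, 2.000]] (det J = -50.000).
Solving J·Δ = −F gives Δ = (2.520, 1.720).
Then the next iterate is (a, b)₁ = (0.520, 0.720).
Re-evaluating at (0.520, 0.720): F = (3.76109, -4.45274), so ‖F‖₂ = 5.829.

5.829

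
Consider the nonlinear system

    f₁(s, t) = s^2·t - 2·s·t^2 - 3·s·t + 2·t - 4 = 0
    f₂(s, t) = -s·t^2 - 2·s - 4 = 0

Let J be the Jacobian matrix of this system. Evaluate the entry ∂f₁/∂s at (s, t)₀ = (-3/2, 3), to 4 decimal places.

∂f₁/∂s = 2·s·t - 2·t^2 - 3·t.
At (-3/2, 3) this is -36.0000.

-36.0000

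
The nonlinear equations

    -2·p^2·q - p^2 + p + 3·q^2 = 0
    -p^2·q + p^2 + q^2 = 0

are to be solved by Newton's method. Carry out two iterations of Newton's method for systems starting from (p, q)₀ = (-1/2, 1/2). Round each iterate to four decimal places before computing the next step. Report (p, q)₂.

(-0.0501, 0.1262)

At (-1/2, 1/2): F = (-0.2500, 0.3750).
Jacobian J = [[-4·p·q - 2·p + 1, -2·p^2 + 6·q], [-2·p·q + 2·p, -p^2 + 2·q]].
At the point, J = [[3.0000, 2.5000], [-0.5000, 0.7500]] (det J = 3.5000).
Solving J·Δ = −F gives Δ = (0.3214, -0.2857).
Then the next iterate is (p, q)₁ = (-0.1786, 0.2143).
Round to (-0.1786, 0.2143) and repeat: F = (-0.086396, 0.070987), J = [[1.510296, 1.222004], [-0.280652, 0.396702]].
Δ = (0.1285, -0.0881), so (p, q)₂ = (-0.0501, 0.1262).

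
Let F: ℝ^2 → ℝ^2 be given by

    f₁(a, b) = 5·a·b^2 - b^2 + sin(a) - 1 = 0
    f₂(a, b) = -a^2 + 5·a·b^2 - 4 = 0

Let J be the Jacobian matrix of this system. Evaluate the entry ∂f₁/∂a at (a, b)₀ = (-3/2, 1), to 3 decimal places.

5.071

∂f₁/∂a = 5·b^2 + cos(a).
At (-3/2, 1) this is 5.071.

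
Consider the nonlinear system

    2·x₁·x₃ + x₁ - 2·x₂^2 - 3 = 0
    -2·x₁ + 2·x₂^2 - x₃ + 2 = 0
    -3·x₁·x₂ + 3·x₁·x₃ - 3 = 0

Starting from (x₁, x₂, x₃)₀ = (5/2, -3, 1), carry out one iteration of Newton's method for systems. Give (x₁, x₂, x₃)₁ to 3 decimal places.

At (5/2, -3, 1): F = (-13.500, 14.000, 27.000).
Jacobian J = [[2·x₃ + 1, -4·x₂, 2·x₁], [-2, 4·x₂, -1], [-3·x₂ + 3·x₃, -3·x₁, 3·x₁]].
At the point, J = [[3.000, 12.000, 5.000], [-2.000, -12.000, -1.000], [12.000, -7.500, 7.500]] (det J = 538.500).
Solving J·Δ = −F gives Δ = (-1.536, 1.401, 0.259).
Then the next iterate is (x₁, x₂, x₃)₁ = (0.964, -1.599, 1.259).

(0.964, -1.599, 1.259)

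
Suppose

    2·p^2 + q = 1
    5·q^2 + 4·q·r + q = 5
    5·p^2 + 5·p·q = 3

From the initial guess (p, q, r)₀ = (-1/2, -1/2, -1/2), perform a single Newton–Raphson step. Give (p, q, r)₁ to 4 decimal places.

At (-1/2, -1/2, -1/2): F = (-1.0000, -3.2500, -0.5000).
Jacobian J = [[4·p, 1, 0], [0, 10·q + 4·r + 1, 4·q], [10·p + 5·q, 5·p, 0]].
At the point, J = [[-2.0000, 1.0000, 0.0000], [0.0000, -6.0000, -2.0000], [-7.5000, -2.5000, 0.0000]] (det J = 25.0000).
Solving J·Δ = −F gives Δ = (-0.2400, 0.5200, -3.1850).
Then the next iterate is (p, q, r)₁ = (-0.7400, 0.0200, -3.6850).

(-0.7400, 0.0200, -3.6850)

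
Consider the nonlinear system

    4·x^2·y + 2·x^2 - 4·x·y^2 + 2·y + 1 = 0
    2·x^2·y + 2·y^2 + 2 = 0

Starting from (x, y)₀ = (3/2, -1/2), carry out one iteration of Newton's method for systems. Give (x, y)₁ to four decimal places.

At (3/2, -1/2): F = (-1.5000, 0.2500).
Jacobian J = [[8·x·y + 4·x - 4·y^2, 4·x^2 - 8·x·y + 2], [4·x·y, 2·x^2 + 4·y]].
At the point, J = [[-1.0000, 17.0000], [-3.0000, 2.5000]] (det J = 48.5000).
Solving J·Δ = −F gives Δ = (0.1649, 0.0979).
Then the next iterate is (x, y)₁ = (1.6649, -0.4021).

(1.6649, -0.4021)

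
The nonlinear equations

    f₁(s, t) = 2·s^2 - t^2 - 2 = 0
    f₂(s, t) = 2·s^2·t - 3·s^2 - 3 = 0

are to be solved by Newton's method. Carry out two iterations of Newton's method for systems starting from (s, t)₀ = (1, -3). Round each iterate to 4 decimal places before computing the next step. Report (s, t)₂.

(-0.0807, 0.5584)

At (1, -3): F = (-9.0000, -12.0000).
Jacobian J = [[4·s, -2·t], [4·s·t - 6·s, 2·s^2]].
At the point, J = [[4.0000, 6.0000], [-18.0000, 2.0000]] (det J = 116.0000).
Solving J·Δ = −F gives Δ = (-0.4655, 1.8103).
Then the next iterate is (s, t)₁ = (0.5345, -1.1897).
Round to (0.5345, -1.1897) and repeat: F = (-2.844006, -4.536842), J = [[2.1380, 2.3794], [-5.750579, 0.571380]].
Δ = (-0.6152, 1.7481), so (s, t)₂ = (-0.0807, 0.5584).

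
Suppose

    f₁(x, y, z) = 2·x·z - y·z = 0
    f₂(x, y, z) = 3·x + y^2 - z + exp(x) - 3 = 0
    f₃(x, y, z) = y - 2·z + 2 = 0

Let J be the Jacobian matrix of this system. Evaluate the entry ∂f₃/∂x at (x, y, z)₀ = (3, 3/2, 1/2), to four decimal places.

∂f₃/∂x = 0.
At (3, 3/2, 1/2) this is 0.0000.

0.0000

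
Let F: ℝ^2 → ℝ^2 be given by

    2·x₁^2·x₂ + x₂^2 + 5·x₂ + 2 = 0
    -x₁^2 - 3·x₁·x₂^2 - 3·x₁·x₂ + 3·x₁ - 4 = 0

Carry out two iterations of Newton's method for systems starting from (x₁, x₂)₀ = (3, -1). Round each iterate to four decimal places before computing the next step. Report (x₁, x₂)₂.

At (3, -1): F = (-20.0000, -4.0000).
Jacobian J = [[4·x₁·x₂, 2·x₁^2 + 2·x₂ + 5], [-2·x₁ - 3·x₂^2 - 3·x₂ + 3, -6·x₁·x₂ - 3·x₁]].
At the point, J = [[-12.0000, 21.0000], [-3.0000, 9.0000]] (det J = -45.0000).
Solving J·Δ = −F gives Δ = (-2.1333, -0.2667).
Then the next iterate is (x₁, x₂)₁ = (0.8667, -1.2667).
Round to (0.8667, -1.2667) and repeat: F = (-4.631982, -3.029458), J = [[-4.391396, 3.968938], [0.253113, 3.986993]].
Δ = (-0.3481, 0.7819), so (x₁, x₂)₂ = (0.5186, -0.4848).

(0.5186, -0.4848)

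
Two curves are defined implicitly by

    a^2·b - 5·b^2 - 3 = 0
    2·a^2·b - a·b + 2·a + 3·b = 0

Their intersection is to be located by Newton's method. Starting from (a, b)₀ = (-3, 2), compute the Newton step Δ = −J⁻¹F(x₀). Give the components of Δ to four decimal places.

At (-3, 2): F = (-5.0000, 42.0000).
Jacobian J = [[2·a·b, a^2 - 10·b], [4·a·b - b + 2, 2·a^2 - a + 3]].
At the point, J = [[-12.0000, -11.0000], [-24.0000, 24.0000]] (det J = -552.0000).
Solving J·Δ = −F gives Δ = (0.6196, -1.1304).

(0.6196, -1.1304)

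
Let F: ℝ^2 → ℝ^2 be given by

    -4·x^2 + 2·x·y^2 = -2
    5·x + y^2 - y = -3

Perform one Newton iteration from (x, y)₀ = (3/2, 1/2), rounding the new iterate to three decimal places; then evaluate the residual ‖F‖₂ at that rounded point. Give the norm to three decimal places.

At (3/2, 1/2): F = (-6.250, 10.250).
Jacobian J = [[-8·x + 2·y^2, 4·x·y], [5, 2·y - 1]].
At the point, J = [[-11.500, 3.000], [5.000, 0.000]] (det J = -15.000).
Solving J·Δ = −F gives Δ = (-2.050, -5.775).
Then the next iterate is (x, y)₁ = (-0.550, -5.275).
Re-evaluating at (-0.550, -5.275): F = (-29.81819, 33.35063), so ‖F‖₂ = 44.737.

44.737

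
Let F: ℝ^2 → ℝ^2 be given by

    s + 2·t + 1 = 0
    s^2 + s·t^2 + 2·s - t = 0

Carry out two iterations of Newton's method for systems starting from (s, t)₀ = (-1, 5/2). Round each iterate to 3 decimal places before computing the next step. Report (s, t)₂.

(-11.455, 5.227)

At (-1, 5/2): F = (5.000, -9.750).
Jacobian J = [[1, 2], [2·s + t^2 + 2, 2·s·t - 1]].
At the point, J = [[1.000, 2.000], [6.250, -6.000]] (det J = -18.500).
Solving J·Δ = −F gives Δ = (-0.568, -2.216).
Then the next iterate is (s, t)₁ = (-1.568, 0.284).
Round to (-1.568, 0.284) and repeat: F = (0.000, -1.08784), J = [[1.000, 2.000], [-1.05534, -1.89062]].
Δ = (-9.887, 4.943), so (s, t)₂ = (-11.455, 5.227).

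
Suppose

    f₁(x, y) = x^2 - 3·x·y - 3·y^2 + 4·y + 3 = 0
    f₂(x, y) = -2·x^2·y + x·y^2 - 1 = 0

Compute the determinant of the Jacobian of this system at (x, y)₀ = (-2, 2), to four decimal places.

J = [[2·x - 3·y, -3·x - 6·y + 4], [-4·x·y + y^2, -2·x^2 + 2·x·y]].
At the point, J = [[-10.0000, -2.0000], [20.0000, -16.0000]].
det J = 200.0000.

200.0000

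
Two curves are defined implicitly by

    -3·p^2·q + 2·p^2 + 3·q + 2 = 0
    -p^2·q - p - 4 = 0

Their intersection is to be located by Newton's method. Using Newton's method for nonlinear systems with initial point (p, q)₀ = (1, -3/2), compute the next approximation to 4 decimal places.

At (1, -3/2): F = (4.0000, -3.5000).
Jacobian J = [[-6·p·q + 4·p, -3·p^2 + 3], [-2·p·q - 1, -p^2]].
At the point, J = [[13.0000, 0.0000], [2.0000, -1.0000]] (det J = -13.0000).
Solving J·Δ = −F gives Δ = (-0.3077, -4.1154).
Then the next iterate is (p, q)₁ = (0.6923, -5.6154).

(0.6923, -5.6154)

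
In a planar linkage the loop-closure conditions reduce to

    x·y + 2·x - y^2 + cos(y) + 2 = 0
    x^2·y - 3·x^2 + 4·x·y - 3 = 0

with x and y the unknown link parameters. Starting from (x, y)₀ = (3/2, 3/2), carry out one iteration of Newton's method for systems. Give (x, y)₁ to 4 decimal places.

(0.0166, 1.4515)

At (3/2, 3/2): F = (5.070737, 2.6250).
Jacobian J = [[y + 2, x - 2·y - sin(y)], [2·x·y - 6·x + 4·y, x^2 + 4·x]].
At the point, J = [[3.5000, -2.497495], [1.5000, 8.2500]] (det J = 32.621242).
Solving J·Δ = −F gives Δ = (-1.4834, -0.0485).
Then the next iterate is (x, y)₁ = (0.0166, 1.4515).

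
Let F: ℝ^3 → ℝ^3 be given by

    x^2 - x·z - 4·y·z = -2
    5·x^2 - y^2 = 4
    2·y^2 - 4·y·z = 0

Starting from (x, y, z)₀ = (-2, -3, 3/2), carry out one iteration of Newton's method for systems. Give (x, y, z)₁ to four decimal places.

(-1.2697, -1.7322, 0.4017)

At (-2, -3, 3/2): F = (27.0000, 7.0000, 36.0000).
Jacobian J = [[2·x - z, -4·z, -x - 4·y], [10·x, -2·y, 0], [0, 4·y - 4·z, -4·y]].
At the point, J = [[-5.5000, -6.0000, 14.0000], [-20.0000, 6.0000, 0.0000], [0.0000, -18.0000, 12.0000]] (det J = 3204.0000).
Solving J·Δ = −F gives Δ = (0.7303, 1.2678, -1.0983).
Then the next iterate is (x, y, z)₁ = (-1.2697, -1.7322, 0.4017).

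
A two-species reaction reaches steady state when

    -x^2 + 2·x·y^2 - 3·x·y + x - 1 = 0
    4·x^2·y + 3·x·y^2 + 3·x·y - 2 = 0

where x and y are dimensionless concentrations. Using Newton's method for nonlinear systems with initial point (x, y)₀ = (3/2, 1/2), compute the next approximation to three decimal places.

(0.306, 0.721)

At (3/2, 1/2): F = (-3.250, 5.875).
Jacobian J = [[-2·x + 2·y^2 - 3·y + 1, 4·x·y - 3·x], [8·x·y + 3·y^2 + 3·y, 4·x^2 + 6·x·y + 3·x]].
At the point, J = [[-3.000, -1.500], [8.250, 18.000]] (det J = -41.625).
Solving J·Δ = −F gives Δ = (-1.194, 0.221).
Then the next iterate is (x, y)₁ = (0.306, 0.721).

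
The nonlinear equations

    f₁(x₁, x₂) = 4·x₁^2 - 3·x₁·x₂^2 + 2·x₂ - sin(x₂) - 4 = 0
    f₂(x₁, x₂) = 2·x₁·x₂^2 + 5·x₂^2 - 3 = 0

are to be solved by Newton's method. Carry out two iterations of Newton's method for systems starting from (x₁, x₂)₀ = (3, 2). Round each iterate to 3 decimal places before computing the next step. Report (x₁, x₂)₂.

At (3, 2): F = (-0.90930, 41.000).
Jacobian J = [[8·x₁ - 3·x₂^2, -6·x₁·x₂ - cos(x₂) + 2], [2·x₂^2, 4·x₁·x₂ + 10·x₂]].
At the point, J = [[12.000, -33.58385], [8.000, 44.000]] (det J = 796.67083).
Solving J·Δ = −F gives Δ = (-1.678, -0.627).
Then the next iterate is (x₁, x₂)₁ = (1.322, 1.373).
Round to (1.322, 1.373) and repeat: F = (-2.72019, 11.40993), J = [[4.92061, -9.08715], [3.77026, 20.99042]].
Δ = (-0.339, -0.483), so (x₁, x₂)₂ = (0.983, 0.890).

(0.983, 0.890)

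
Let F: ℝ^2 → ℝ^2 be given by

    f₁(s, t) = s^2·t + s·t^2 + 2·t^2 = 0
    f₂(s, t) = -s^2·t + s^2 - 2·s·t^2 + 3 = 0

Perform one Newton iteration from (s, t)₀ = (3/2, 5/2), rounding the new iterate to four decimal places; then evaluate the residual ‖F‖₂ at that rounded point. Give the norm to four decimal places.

At (3/2, 5/2): F = (27.5000, -19.1250).
Jacobian J = [[2·s·t + t^2, s^2 + 2·s·t + 4·t], [-2·s·t + 2·s - 2·t^2, -s^2 - 4·s·t]].
At the point, J = [[13.7500, 19.7500], [-17.0000, -17.2500]] (det J = 98.5625).
Solving J·Δ = −F gives Δ = (0.9807, -2.0751).
Then the next iterate is (s, t)₁ = (2.4807, 0.4249).
Re-evaluating at (2.4807, 0.4249): F = (3.423726, 5.643361), so ‖F‖₂ = 6.6007.

6.6007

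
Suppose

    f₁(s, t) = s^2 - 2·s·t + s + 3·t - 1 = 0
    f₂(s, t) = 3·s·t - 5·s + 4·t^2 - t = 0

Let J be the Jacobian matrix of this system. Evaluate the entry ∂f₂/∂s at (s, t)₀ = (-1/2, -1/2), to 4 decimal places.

-6.5000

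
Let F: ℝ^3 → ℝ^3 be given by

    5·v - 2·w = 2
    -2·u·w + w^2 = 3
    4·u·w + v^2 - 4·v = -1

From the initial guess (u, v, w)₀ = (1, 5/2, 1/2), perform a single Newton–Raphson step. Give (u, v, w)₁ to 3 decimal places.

(-6.979, 2.292, 4.729)

At (1, 5/2, 1/2): F = (9.500, -3.750, -0.750).
Jacobian J = [[0, 5, -2], [-2·w, 0, -2·u + 2·w], [4·w, 2·v - 4, 4·u]].
At the point, J = [[0.000, 5.000, -2.000], [-1.000, 0.000, -1.000], [2.000, 1.000, 4.000]] (det J = 12.000).
Solving J·Δ = −F gives Δ = (-7.979, -0.208, 4.229).
Then the next iterate is (u, v, w)₁ = (-6.979, 2.292, 4.729).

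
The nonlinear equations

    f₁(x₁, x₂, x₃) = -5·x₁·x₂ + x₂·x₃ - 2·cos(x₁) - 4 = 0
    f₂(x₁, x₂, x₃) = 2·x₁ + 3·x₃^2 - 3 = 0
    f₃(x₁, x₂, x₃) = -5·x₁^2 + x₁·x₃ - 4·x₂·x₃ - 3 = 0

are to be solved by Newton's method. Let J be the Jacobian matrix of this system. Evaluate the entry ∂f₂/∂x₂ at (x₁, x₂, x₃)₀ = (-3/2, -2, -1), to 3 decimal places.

0.000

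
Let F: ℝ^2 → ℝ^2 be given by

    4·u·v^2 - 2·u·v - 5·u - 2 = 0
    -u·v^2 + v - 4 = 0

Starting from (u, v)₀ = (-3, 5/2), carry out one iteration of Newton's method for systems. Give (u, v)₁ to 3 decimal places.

At (-3, 5/2): F = (-47.000, 17.250).
Jacobian J = [[4·v^2 - 2·v - 5, 8·u·v - 2·u], [-v^2, -2·u·v + 1]].
At the point, J = [[15.000, -54.000], [-6.250, 16.000]] (det J = -97.500).
Solving J·Δ = −F gives Δ = (1.841, -0.359).
Then the next iterate is (u, v)₁ = (-1.159, 2.141).

(-1.159, 2.141)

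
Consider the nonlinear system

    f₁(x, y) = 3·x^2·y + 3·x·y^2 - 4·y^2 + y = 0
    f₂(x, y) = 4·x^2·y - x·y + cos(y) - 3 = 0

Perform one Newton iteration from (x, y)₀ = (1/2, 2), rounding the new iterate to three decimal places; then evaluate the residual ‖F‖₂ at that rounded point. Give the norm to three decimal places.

At (1/2, 2): F = (-6.500, -2.41615).
Jacobian J = [[6·x·y + 3·y^2, 3·x^2 + 6·x·y - 8·y + 1], [8·x·y - y, 4·x^2 - x - sin(y)]].
At the point, J = [[18.000, -8.250], [6.000, -0.40930]] (det J = 42.13265).
Solving J·Δ = −F gives Δ = (0.410, 0.107).
Then the next iterate is (x, y)₁ = (0.910, 2.107).
Re-evaluating at (0.910, 2.107): F = (1.70332, 1.55098), so ‖F‖₂ = 2.304.

2.304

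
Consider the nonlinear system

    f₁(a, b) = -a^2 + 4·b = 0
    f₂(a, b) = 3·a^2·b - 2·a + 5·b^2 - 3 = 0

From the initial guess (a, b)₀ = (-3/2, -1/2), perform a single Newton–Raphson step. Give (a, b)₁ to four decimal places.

(-1.2763, 0.3947)

At (-3/2, -1/2): F = (-4.2500, -2.1250).
Jacobian J = [[-2·a, 4], [6·a·b - 2, 3·a^2 + 10·b]].
At the point, J = [[3.0000, 4.0000], [2.5000, 1.7500]] (det J = -4.7500).
Solving J·Δ = −F gives Δ = (0.2237, 0.8947).
Then the next iterate is (a, b)₁ = (-1.2763, 0.3947).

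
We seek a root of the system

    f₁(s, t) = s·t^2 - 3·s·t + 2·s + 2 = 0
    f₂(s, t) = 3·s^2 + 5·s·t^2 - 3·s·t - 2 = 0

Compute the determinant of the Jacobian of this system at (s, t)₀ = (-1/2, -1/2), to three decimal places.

15.500

J = [[t^2 - 3·t + 2, 2·s·t - 3·s], [6·s + 5·t^2 - 3·t, 10·s·t - 3·s]].
At the point, J = [[3.750, 2.000], [-0.250, 4.000]].
det J = 15.500.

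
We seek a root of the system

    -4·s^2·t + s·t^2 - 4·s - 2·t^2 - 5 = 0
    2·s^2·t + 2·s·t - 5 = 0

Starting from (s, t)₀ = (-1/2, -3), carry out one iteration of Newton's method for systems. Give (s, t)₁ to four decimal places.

(-17.7143, -10.0000)

At (-1/2, -3): F = (-22.5000, -3.5000).
Jacobian J = [[-8·s·t + t^2 - 4, -4·s^2 + 2·s·t - 4·t], [4·s·t + 2·t, 2·s^2 + 2·s]].
At the point, J = [[-7.0000, 14.0000], [0.0000, -0.5000]] (det J = 3.5000).
Solving J·Δ = −F gives Δ = (-17.2143, -7.0000).
Then the next iterate is (s, t)₁ = (-17.7143, -10.0000).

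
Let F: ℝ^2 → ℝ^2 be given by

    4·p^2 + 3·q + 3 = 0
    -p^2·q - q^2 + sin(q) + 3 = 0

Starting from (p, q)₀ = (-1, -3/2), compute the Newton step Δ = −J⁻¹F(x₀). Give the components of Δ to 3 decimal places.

At (-1, -3/2): F = (2.500, 1.25251).
Jacobian J = [[8·p, 3], [-2·p·q, -p^2 - 2·q + cos(q)]].
At the point, J = [[-8.000, 3.000], [-3.000, 2.07074]] (det J = -7.56590).
Solving J·Δ = −F gives Δ = (0.188, -0.333).

(0.188, -0.333)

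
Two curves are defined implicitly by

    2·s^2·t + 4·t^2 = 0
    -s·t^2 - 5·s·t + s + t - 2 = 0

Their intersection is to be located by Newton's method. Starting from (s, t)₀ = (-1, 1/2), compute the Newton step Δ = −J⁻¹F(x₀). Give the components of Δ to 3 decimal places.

(3.571, 0.857)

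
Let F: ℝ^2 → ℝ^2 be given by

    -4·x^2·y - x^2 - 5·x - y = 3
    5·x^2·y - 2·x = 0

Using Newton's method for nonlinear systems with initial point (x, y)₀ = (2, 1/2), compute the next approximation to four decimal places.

At (2, 1/2): F = (-25.5000, 6.0000).
Jacobian J = [[-8·x·y - 2·x - 5, -4·x^2 - 1], [10·x·y - 2, 5·x^2]].
At the point, J = [[-17.0000, -17.0000], [8.0000, 20.0000]] (det J = -204.0000).
Solving J·Δ = −F gives Δ = (-2.0000, 0.5000).
Then the next iterate is (x, y)₁ = (0.0000, 1.0000).

(0.0000, 1.0000)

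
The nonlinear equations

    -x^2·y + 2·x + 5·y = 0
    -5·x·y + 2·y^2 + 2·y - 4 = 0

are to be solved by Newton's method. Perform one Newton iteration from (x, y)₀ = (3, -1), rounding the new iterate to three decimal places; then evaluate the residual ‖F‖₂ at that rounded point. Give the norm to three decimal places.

At (3, -1): F = (10.000, 11.000).
Jacobian J = [[-2·x·y + 2, -x^2 + 5], [-5·y, -5·x + 4·y + 2]].
At the point, J = [[8.000, -4.000], [5.000, -17.000]] (det J = -116.000).
Solving J·Δ = −F gives Δ = (-1.086, 0.328).
Then the next iterate is (x, y)₁ = (1.914, -0.672).
Re-evaluating at (1.914, -0.672): F = (2.92980, 1.99021), so ‖F‖₂ = 3.542.

3.542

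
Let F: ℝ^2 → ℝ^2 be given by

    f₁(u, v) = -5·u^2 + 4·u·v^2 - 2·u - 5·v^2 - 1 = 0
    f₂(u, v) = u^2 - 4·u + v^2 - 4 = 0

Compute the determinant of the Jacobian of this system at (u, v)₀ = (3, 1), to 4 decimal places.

-84.0000

J = [[-10·u + 4·v^2 - 2, 8·u·v - 10·v], [2·u - 4, 2·v]].
At the point, J = [[-28.0000, 14.0000], [2.0000, 2.0000]].
det J = -84.0000.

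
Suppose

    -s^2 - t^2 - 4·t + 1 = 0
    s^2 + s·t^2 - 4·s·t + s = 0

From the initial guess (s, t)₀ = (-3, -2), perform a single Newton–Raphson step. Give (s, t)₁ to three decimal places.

(-2.333, -0.944)

At (-3, -2): F = (-4.000, -30.000).
Jacobian J = [[-2·s, -2·t - 4], [2·s + t^2 - 4·t + 1, 2·s·t - 4·s]].
At the point, J = [[6.000, 0.000], [7.000, 24.000]] (det J = 144.000).
Solving J·Δ = −F gives Δ = (0.667, 1.056).
Then the next iterate is (s, t)₁ = (-2.333, -0.944).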